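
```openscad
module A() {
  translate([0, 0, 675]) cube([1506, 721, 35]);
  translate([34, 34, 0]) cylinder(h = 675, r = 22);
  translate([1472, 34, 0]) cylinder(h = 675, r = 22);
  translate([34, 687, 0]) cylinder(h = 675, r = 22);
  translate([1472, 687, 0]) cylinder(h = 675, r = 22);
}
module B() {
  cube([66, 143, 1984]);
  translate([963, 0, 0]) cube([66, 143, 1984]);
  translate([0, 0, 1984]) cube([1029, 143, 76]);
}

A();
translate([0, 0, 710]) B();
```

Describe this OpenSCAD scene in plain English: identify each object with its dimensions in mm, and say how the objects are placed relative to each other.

A is a table: top 1506 mm (x) × 721 mm (y), 35 mm thick, upper face at z = 710 mm, on four round legs of 44 mm diameter, each leg's bounding box inset 12 mm from the nearest pair of top edges, running from z = 0 to the bottom of the top.

B is a door frame. The clear opening is 897 mm wide and 1984 mm high. Two 66 mm wide jambs, 143 mm deep, stand either side of the opening from the floor to the top of the opening. A 76 mm thick head sits across the top of both jambs, spanning the full outside width of the frame.

The door frame is on top of the table.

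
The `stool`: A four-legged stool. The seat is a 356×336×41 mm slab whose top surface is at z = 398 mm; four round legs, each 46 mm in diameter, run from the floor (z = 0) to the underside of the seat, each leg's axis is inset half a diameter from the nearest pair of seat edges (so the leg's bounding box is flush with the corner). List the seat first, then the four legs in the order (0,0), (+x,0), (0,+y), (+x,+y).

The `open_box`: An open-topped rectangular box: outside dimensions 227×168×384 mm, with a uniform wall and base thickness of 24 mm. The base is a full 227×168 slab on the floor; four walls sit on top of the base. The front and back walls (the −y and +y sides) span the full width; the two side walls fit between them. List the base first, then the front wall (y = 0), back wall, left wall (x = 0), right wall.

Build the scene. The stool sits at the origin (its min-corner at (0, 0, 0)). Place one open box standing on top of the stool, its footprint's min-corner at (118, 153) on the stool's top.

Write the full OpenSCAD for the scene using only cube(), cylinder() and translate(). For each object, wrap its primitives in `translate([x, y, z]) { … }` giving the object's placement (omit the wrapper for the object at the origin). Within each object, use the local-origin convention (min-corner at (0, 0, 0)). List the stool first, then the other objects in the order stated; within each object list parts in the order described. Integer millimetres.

translate([0, 0, 357]) cube([356, 336, 41]);
translate([23, 23, 0]) cylinder(h = 357, r = 23);
translate([333, 23, 0]) cylinder(h = 357, r = 23);
translate([23, 313, 0]) cylinder(h = 357, r = 23);
translate([333, 313, 0]) cylinder(h = 357, r = 23);
translate([118, 153, 398]) {
  cube([227, 168, 24]);
  translate([0, 0, 24]) cube([227, 24, 360]);
  translate([0, 144, 24]) cube([227, 24, 360]);
  translate([0, 24, 24]) cube([24, 120, 360]);
  translate([203, 24, 24]) cube([24, 120, 360]);
}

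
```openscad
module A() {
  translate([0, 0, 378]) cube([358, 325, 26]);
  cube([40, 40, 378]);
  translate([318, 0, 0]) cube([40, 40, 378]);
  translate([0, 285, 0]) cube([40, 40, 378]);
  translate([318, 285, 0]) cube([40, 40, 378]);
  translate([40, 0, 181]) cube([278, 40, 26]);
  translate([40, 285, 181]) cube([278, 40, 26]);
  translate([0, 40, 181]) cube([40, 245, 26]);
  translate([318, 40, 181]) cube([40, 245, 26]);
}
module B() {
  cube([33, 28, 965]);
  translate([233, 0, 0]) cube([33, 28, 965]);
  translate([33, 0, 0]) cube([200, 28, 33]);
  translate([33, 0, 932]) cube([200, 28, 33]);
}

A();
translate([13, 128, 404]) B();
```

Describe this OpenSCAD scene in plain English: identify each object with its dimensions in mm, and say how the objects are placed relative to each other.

A is a four-legged stool. The seat is a 358×325×26 mm slab whose top surface is at z = 404 mm; four square legs, each 40×40 mm in cross-section, run from the floor (z = 0) to the underside of the seat, each flush with a corner of the seat. Four stretchers, 40 mm wide and 26 mm tall, connect adjacent legs with their undersides at z = 181 mm, each running between the inner faces of the legs it joins and aligned with the legs' outer faces on the other axis.

B is a picture frame with a 200×899 mm rectangular opening (x by z) and a uniform 33 mm border on every side. Frame depth is 28 mm along y. It is built from two vertical stiles running the full outside height and two horizontal rails spanning the gap between the stiles.

The picture frame is on top of the stool.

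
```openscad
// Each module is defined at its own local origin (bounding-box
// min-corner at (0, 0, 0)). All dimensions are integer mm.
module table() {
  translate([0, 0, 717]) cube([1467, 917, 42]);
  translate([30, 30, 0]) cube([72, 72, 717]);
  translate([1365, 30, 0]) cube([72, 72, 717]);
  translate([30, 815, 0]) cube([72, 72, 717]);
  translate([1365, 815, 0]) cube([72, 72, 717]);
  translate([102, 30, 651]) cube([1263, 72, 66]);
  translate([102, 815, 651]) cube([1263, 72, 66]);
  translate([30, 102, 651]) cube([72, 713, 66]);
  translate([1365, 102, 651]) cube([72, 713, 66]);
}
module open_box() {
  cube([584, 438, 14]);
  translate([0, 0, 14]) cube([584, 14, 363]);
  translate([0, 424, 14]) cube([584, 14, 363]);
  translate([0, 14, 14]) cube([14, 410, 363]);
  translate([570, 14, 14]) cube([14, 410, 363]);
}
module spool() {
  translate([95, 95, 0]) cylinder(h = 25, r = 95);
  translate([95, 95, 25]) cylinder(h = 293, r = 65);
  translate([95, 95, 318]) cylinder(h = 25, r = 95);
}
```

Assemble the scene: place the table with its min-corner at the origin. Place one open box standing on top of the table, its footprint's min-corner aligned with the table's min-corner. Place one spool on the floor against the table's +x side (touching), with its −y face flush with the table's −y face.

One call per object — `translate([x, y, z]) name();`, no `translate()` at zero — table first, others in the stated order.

table();
translate([0, 0, 759]) open_box();
translate([1467, 0, 0]) spool();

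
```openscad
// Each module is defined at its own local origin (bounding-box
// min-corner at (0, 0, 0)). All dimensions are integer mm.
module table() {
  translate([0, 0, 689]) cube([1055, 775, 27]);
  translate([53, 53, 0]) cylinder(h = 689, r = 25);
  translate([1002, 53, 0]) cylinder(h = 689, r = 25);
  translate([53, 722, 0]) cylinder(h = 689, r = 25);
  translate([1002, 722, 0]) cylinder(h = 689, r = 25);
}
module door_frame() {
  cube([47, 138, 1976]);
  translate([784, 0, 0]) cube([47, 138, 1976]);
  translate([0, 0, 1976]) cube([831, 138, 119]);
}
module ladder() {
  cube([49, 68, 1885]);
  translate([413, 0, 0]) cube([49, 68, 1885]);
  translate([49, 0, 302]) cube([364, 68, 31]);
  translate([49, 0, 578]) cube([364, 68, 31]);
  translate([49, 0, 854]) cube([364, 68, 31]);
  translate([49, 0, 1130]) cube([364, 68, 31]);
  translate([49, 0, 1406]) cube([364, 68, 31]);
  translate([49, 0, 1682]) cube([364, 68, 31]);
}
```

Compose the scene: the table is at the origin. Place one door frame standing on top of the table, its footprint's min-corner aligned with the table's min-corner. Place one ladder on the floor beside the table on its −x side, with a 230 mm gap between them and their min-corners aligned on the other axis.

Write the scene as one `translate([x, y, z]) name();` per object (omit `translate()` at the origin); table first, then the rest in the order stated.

table();
translate([0, 0, 716]) door_frame();
translate([-692, 0, 0]) ladder();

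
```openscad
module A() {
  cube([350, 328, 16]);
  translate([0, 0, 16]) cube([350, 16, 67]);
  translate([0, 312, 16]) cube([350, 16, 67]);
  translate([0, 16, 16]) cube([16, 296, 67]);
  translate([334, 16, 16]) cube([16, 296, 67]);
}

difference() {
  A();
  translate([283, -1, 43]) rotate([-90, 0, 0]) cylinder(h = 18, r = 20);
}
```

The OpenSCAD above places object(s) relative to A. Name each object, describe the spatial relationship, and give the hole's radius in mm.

A is an open box. The open box has a circular hole through its front wall. The hole's radius is 20 mm.

The subtracted cylinder has r = 20 mm.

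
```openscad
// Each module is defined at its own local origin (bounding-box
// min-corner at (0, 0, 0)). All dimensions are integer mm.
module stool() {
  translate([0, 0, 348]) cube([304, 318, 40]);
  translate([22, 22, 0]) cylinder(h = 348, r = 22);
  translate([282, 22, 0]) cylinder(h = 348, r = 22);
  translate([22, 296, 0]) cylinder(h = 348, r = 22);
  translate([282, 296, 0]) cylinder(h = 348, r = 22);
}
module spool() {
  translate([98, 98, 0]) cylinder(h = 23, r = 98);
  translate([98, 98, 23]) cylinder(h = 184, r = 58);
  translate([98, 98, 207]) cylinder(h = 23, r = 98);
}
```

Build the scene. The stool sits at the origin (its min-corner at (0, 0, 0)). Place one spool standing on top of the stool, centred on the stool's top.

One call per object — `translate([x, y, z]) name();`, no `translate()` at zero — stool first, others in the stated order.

stool();
translate([54, 61, 388]) spool();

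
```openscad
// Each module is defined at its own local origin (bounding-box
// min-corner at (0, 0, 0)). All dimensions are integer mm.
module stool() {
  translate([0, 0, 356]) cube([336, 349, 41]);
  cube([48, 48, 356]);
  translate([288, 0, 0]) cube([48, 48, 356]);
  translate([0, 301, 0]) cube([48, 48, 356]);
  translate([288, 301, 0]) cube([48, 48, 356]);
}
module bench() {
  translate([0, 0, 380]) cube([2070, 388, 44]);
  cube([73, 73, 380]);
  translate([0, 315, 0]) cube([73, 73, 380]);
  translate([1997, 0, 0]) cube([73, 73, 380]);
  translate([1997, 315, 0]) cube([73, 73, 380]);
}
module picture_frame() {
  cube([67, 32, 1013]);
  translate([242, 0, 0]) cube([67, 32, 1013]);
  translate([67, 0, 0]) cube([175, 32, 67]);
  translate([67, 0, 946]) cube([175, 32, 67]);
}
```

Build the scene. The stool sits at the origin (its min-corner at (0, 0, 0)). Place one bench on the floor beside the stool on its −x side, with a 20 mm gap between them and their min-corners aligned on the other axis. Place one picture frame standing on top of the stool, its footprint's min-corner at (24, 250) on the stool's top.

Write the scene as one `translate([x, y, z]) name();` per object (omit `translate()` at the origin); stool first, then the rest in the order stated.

stool();
translate([-2090, 0, 0]) bench();
translate([24, 250, 397]) picture_frame();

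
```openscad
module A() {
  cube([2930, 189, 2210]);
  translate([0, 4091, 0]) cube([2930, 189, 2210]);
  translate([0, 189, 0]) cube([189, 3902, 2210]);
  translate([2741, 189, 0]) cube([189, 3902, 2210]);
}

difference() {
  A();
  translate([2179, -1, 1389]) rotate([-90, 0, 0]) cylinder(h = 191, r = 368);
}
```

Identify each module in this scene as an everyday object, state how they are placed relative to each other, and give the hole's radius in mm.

A is a house frame. The house frame has a circular hole through its front wall. The hole's radius is 368 mm.

The subtracted cylinder has r = 368 mm.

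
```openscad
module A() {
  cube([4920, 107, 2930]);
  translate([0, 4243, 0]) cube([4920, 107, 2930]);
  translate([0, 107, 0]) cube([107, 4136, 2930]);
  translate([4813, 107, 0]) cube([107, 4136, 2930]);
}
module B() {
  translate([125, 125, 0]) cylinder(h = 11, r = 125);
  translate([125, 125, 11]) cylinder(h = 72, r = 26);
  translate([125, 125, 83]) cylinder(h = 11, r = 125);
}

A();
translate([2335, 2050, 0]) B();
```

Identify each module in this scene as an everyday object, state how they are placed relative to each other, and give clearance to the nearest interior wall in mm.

A is a house frame. B is a spool. The spool sits inside the house frame, centred. The clearance to the nearest interior wall is 1943 mm.

Clearances: x = 2228, y = 1943; minimum 1943 mm.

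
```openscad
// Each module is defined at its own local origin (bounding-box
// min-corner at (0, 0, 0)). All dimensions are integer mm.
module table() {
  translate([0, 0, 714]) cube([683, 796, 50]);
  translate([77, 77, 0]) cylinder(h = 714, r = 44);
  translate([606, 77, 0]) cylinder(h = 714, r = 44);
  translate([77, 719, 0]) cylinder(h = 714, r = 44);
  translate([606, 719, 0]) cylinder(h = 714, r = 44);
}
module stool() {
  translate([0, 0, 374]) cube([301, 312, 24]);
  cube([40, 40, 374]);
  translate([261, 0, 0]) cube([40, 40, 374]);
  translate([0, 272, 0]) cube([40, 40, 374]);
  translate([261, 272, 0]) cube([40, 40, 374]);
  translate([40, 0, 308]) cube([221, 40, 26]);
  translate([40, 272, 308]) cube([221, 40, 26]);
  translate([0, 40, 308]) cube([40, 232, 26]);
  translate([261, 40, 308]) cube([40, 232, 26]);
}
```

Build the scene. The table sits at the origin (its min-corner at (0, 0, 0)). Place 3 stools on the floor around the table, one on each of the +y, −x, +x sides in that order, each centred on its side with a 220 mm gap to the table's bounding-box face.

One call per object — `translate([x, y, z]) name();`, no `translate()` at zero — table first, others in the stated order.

table();
translate([191, 1016, 0]) stool();
translate([-521, 242, 0]) stool();
translate([903, 242, 0]) stool();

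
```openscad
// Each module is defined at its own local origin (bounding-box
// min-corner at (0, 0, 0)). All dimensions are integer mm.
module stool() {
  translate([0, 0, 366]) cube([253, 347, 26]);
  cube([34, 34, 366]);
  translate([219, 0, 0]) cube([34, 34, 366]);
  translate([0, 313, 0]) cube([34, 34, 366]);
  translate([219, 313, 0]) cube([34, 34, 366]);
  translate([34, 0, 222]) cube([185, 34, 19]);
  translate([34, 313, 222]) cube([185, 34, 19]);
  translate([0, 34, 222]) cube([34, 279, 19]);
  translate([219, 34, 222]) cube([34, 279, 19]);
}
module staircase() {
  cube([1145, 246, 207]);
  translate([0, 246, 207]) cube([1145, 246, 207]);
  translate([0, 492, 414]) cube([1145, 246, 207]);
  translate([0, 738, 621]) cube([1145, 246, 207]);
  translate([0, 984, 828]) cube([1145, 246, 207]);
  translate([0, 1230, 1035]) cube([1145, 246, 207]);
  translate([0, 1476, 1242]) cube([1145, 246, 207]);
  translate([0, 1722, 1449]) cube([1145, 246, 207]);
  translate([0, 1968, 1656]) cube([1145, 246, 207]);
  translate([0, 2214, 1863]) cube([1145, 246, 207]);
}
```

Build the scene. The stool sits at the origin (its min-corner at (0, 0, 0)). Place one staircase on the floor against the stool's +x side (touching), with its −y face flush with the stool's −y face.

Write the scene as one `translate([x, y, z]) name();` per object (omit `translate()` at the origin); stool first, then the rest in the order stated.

stool();
translate([253, 0, 0]) staircase();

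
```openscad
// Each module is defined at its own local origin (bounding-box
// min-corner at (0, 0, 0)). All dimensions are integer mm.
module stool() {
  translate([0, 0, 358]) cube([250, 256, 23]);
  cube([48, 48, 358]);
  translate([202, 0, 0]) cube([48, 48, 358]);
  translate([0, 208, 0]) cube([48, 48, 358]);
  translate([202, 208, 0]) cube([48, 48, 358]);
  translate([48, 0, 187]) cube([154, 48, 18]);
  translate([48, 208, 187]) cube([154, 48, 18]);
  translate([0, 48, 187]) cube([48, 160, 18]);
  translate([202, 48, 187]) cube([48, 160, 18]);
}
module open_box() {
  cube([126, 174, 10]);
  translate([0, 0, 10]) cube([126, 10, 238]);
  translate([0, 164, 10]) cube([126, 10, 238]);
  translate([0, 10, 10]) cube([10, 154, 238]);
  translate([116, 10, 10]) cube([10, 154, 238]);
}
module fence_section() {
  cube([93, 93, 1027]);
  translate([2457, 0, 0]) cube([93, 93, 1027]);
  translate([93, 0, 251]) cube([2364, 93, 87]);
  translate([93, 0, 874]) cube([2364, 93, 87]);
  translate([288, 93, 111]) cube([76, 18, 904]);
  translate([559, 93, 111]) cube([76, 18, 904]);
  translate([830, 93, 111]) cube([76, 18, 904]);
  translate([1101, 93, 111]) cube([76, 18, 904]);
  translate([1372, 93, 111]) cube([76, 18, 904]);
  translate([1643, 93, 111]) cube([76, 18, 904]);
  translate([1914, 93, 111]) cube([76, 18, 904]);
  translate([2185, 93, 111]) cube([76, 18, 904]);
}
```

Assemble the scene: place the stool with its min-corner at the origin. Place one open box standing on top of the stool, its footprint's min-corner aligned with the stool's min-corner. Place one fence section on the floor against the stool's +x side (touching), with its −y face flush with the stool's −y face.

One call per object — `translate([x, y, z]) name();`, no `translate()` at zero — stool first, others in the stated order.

stool();
translate([0, 0, 381]) open_box();
translate([250, 0, 0]) fence_section();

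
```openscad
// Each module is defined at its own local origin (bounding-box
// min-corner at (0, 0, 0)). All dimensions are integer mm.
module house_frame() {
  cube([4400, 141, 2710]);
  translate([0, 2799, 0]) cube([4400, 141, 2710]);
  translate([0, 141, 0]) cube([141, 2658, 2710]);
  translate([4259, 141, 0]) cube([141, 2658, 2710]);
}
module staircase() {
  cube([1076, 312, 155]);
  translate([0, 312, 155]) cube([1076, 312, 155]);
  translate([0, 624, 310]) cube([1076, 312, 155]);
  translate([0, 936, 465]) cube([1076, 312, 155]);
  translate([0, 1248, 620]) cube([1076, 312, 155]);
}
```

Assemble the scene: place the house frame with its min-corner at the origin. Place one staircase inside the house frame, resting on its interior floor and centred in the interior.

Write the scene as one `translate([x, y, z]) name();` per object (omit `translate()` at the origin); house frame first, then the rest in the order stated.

house_frame();
translate([1662, 690, 0]) staircase();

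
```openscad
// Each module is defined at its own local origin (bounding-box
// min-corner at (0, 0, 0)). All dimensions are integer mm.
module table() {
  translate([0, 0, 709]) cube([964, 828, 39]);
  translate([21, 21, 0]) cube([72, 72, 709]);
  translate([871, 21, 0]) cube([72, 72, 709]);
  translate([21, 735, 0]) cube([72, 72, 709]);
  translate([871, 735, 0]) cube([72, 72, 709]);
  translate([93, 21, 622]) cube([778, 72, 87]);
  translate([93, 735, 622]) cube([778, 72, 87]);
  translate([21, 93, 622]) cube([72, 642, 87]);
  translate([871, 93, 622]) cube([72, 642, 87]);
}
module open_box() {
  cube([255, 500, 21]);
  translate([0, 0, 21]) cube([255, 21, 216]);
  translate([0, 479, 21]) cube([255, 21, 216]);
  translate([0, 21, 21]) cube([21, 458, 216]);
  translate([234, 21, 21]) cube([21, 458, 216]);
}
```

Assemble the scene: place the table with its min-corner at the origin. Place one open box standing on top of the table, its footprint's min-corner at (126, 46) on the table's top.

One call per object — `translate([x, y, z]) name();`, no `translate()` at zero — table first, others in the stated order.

table();
translate([126, 46, 748]) open_box();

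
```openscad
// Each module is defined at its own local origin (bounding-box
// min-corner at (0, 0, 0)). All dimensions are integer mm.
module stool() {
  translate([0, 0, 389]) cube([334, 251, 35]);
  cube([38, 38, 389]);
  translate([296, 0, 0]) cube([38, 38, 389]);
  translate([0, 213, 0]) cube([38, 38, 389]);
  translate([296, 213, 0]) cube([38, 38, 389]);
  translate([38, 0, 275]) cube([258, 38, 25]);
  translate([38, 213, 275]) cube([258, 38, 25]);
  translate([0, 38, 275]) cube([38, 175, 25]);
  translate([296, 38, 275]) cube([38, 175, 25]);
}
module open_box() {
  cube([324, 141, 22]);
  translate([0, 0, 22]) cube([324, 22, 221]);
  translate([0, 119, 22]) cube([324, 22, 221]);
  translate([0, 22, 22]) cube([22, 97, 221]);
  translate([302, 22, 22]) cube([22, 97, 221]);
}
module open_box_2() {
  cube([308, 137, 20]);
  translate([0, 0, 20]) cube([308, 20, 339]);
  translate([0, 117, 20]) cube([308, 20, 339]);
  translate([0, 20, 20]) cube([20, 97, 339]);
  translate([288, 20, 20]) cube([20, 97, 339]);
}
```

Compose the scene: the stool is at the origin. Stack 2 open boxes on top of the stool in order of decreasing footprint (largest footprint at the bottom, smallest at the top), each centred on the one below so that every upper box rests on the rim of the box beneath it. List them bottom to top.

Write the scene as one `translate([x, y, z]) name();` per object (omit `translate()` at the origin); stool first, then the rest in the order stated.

stool();
translate([5, 55, 424]) open_box();
translate([13, 57, 667]) open_box_2();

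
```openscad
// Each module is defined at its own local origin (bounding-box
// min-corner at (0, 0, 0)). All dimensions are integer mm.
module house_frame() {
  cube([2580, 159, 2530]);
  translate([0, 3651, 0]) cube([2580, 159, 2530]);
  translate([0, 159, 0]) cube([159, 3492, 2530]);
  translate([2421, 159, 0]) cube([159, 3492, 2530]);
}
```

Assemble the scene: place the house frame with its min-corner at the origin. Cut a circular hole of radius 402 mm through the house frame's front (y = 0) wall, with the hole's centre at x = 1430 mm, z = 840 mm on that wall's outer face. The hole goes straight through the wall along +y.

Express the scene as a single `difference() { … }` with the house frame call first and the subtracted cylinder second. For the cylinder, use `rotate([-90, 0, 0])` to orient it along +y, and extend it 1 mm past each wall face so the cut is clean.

difference() {
  house_frame();
  translate([1430, -1, 840]) rotate([-90, 0, 0]) cylinder(h = 161, r = 402);
}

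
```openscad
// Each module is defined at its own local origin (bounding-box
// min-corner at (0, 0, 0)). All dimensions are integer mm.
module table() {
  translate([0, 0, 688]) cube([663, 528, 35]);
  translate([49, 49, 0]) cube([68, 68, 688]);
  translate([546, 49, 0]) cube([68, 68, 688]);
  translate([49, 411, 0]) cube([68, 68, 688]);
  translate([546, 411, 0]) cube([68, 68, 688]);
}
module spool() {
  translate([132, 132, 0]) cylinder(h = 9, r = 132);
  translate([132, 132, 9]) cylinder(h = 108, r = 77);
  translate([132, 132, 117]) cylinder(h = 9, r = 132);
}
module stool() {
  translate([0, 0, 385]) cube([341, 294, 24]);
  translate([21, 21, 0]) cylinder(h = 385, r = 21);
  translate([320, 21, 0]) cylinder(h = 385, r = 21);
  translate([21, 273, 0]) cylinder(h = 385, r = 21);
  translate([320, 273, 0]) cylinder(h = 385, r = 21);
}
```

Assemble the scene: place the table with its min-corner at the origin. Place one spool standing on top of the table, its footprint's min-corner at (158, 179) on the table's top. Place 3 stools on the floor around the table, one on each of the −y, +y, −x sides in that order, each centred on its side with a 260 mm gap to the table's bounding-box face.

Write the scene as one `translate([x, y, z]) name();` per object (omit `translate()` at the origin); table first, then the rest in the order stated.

table();
translate([158, 179, 723]) spool();
translate([161, -554, 0]) stool();
translate([161, 788, 0]) stool();
translate([-601, 117, 0]) stool();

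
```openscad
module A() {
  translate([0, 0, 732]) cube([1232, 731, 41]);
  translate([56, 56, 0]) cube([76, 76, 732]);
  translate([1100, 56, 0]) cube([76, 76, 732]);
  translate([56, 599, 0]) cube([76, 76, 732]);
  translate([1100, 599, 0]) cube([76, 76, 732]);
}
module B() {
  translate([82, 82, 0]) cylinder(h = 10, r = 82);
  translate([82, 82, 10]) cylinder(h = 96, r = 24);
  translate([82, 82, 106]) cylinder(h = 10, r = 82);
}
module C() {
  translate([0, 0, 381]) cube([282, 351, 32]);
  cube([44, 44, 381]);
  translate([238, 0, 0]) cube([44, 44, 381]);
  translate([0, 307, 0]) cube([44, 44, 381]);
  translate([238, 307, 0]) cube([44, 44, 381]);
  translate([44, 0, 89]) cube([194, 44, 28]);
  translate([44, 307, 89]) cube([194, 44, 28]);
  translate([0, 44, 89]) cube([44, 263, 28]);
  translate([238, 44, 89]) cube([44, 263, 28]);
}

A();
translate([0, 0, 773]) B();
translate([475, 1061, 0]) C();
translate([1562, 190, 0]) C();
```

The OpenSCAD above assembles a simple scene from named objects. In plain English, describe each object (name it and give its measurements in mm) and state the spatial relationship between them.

A is a rectangular dining table. The top is 1232×731×41 mm with its upper surface at z = 773 mm. It stands on four 76×76 mm square legs, each inset 56 mm from the nearest pair of top edges, running from the floor to the underside of the top.

B is a spool: two coaxial disc flanges of radius 82 mm and thickness 10 mm, joined by a core cylinder of radius 24 mm and height 96 mm. The lower flange rests on z = 0 and the three cylinders share a vertical axis.

C is a four-legged stool. The seat is 282×351 mm, 32 mm thick, top at z = 413 mm. It stands on four square legs, each 44×44 mm in cross-section, from z = 0 to the seat underside, each flush with a corner of the seat. Four stretchers, 44 mm wide and 28 mm tall, connect adjacent legs with their undersides at z = 89 mm, each running between the inner faces of the legs it joins and aligned with the legs' outer faces on the other axis.

The spool is on top of the table. Two stools sit around the table at the +y, +x sides.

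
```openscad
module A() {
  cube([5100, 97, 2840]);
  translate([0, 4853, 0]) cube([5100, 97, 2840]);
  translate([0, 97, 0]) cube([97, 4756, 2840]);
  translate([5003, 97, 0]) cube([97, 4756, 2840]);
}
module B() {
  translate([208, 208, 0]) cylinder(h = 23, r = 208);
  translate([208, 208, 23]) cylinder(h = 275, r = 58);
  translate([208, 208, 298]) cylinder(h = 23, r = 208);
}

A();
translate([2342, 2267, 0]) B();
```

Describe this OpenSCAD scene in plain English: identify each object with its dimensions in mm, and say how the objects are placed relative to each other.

A is a box-shaped house frame (walls only): outside footprint 5100×4950 mm, wall height 2840 mm, wall thickness 97 mm. The two y-facing walls run the full x-width; the two x-facing walls fit between the inner faces of the y-facing walls.

B is a spool: two coaxial disc flanges of radius 208 mm and thickness 23 mm, joined by a core cylinder of radius 58 mm and height 275 mm. The lower flange rests on z = 0 and the three cylinders share a vertical axis.

The spool sits inside the house frame, centred.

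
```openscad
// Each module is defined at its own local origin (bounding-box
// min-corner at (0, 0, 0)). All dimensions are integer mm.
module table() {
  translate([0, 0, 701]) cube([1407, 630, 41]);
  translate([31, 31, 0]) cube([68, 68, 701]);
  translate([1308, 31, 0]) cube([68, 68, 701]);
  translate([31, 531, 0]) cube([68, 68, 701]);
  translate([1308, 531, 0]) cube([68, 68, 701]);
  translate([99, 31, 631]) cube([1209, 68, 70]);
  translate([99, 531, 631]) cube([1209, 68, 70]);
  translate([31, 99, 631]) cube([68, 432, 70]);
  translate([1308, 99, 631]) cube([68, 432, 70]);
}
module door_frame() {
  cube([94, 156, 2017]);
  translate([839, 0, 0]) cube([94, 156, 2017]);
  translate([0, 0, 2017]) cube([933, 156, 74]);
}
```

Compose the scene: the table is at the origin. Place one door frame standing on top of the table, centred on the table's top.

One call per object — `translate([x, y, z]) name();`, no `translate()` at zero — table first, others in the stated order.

table();
translate([237, 237, 742]) door_frame();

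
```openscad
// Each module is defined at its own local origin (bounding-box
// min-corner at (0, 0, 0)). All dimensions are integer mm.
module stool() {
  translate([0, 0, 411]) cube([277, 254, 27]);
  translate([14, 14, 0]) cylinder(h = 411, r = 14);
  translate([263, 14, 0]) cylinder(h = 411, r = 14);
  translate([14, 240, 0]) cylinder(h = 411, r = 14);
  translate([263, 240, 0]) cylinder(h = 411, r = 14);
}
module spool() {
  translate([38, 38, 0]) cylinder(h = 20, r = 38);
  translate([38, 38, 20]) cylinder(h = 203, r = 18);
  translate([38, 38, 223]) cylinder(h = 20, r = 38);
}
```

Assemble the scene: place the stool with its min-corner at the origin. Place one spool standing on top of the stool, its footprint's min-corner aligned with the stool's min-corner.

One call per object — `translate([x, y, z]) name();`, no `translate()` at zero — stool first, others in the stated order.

stool();
translate([0, 0, 438]) spool();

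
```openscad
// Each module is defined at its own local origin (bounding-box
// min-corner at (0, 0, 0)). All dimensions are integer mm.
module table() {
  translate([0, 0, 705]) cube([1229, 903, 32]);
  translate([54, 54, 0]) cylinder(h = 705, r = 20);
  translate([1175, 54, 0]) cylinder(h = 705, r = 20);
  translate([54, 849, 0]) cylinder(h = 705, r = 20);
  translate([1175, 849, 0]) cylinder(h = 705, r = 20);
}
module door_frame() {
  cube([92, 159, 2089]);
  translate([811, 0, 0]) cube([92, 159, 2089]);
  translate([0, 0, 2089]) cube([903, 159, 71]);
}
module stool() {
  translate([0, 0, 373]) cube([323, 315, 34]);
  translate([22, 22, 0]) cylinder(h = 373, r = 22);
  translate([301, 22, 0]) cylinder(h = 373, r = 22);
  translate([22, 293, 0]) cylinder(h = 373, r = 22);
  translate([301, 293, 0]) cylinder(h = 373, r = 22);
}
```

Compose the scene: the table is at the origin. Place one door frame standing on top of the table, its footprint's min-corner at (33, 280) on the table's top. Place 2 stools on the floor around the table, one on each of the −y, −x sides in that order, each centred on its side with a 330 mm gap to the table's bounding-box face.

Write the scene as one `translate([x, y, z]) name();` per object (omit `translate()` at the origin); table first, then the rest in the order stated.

table();
translate([33, 280, 737]) door_frame();
translate([453, -645, 0]) stool();
translate([-653, 294, 0]) stool();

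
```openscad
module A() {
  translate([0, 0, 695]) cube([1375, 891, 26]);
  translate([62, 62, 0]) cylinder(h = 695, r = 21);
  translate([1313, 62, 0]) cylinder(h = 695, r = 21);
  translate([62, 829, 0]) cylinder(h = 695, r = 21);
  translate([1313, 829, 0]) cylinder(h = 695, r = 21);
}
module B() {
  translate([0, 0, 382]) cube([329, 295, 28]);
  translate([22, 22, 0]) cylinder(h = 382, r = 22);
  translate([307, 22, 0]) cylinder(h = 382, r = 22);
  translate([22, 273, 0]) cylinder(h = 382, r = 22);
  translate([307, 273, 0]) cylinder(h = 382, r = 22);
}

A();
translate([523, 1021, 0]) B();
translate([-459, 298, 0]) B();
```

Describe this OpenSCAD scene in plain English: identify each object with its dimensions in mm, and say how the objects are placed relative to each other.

A is a table with a 1375×891 mm rectangular top, 26 mm thick, top surface at z = 721 mm, supported by four round legs of 42 mm diameter, each leg's bounding box inset 41 mm from the nearest pair of top edges, running from the floor.

B is a simple wooden stool: a rectangular seat 329 mm (x) by 295 mm (y), 28 mm thick, top face at z = 410 mm, on four round legs, each 44 mm in diameter. The legs rest on z = 0, each leg's axis is inset half a diameter from the nearest pair of seat edges (so the leg's bounding box is flush with the corner).

Two stools sit around the table at the +y, −x sides.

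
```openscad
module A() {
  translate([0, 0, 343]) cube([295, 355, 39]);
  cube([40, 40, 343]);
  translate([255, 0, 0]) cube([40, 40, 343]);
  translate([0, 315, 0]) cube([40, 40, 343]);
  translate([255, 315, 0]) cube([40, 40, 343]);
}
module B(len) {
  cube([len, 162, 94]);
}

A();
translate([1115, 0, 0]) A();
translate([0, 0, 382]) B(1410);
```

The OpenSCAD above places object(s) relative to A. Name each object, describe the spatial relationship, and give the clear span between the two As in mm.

Second stool starts at x = 1115; first ends at x = 295; clear span = 1115 − 295 = 820 mm.

A is a stool. B is a beam. A beam spans the tops of two stools. The clear span between the two stools is 820 mm.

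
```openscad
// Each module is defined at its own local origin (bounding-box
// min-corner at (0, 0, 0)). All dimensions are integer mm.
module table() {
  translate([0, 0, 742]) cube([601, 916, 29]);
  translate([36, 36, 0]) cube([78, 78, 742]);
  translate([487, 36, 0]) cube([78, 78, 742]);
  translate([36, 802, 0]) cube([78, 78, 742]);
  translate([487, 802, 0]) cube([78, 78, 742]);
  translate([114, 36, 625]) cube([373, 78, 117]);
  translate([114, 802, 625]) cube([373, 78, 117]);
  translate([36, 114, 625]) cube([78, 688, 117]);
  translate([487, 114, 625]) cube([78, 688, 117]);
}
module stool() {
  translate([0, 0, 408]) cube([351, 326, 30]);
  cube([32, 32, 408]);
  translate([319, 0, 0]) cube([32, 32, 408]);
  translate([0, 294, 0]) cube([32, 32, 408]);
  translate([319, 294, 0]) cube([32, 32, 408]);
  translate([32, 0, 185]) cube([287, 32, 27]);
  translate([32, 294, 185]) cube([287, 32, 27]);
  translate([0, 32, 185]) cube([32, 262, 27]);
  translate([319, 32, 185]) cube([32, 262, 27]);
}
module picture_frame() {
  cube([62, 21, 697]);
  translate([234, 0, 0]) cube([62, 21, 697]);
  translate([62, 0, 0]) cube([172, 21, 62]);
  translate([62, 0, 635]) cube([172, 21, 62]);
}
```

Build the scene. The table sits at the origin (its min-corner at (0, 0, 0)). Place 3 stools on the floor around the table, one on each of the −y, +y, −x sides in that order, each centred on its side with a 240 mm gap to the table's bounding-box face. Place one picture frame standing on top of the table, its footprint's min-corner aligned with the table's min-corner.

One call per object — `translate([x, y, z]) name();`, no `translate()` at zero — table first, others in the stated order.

table();
translate([125, -566, 0]) stool();
translate([125, 1156, 0]) stool();
translate([-591, 295, 0]) stool();
translate([0, 0, 771]) picture_frame();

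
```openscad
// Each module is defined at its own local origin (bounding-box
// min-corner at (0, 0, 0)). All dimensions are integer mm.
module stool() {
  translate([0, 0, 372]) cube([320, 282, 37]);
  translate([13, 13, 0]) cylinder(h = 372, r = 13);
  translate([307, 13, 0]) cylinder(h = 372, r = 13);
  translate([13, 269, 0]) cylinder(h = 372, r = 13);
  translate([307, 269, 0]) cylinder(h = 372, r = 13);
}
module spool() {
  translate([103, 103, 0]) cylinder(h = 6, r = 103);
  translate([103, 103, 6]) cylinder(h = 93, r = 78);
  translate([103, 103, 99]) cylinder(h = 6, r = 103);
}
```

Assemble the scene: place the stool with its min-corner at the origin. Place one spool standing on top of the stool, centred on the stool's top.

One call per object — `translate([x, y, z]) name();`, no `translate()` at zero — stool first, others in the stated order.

stool();
translate([57, 38, 409]) spool();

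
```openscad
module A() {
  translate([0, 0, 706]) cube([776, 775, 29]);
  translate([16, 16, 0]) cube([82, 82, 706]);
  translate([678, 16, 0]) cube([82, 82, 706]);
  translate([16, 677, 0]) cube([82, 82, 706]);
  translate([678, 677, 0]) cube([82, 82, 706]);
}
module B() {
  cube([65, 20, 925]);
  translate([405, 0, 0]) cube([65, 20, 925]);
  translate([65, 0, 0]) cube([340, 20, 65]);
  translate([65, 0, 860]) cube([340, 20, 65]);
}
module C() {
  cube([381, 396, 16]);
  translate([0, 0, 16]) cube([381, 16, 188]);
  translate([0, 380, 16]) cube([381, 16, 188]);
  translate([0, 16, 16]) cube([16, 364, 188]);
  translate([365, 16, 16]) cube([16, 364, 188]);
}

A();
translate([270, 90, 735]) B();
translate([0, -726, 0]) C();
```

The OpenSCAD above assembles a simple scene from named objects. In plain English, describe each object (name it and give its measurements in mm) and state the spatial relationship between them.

A is a table: top 776 mm (x) × 775 mm (y), 29 mm thick, upper face at z = 735 mm, on four 82×82 mm square legs, each inset 16 mm from the nearest pair of top edges, running from z = 0 to the bottom of the top.

B is a rectangular picture frame lying in the x–z plane (depth along y). The opening is 340 mm wide (x) by 795 mm tall (z), surrounded by a border 65 mm wide on all four sides. The frame is 20 mm deep and is made of two full-height vertical stiles with two horizontal rails fitted between them.

C is an open storage box with external size 381×396×204 mm and wall thickness 16 mm (the base is also 16 mm thick). The base covers the whole footprint; the four walls stand on the base, with the y-facing walls full-width and the x-facing walls fitting between their inner faces.

The picture frame is on top of the table. The open box is on the floor beside the table on its −y side.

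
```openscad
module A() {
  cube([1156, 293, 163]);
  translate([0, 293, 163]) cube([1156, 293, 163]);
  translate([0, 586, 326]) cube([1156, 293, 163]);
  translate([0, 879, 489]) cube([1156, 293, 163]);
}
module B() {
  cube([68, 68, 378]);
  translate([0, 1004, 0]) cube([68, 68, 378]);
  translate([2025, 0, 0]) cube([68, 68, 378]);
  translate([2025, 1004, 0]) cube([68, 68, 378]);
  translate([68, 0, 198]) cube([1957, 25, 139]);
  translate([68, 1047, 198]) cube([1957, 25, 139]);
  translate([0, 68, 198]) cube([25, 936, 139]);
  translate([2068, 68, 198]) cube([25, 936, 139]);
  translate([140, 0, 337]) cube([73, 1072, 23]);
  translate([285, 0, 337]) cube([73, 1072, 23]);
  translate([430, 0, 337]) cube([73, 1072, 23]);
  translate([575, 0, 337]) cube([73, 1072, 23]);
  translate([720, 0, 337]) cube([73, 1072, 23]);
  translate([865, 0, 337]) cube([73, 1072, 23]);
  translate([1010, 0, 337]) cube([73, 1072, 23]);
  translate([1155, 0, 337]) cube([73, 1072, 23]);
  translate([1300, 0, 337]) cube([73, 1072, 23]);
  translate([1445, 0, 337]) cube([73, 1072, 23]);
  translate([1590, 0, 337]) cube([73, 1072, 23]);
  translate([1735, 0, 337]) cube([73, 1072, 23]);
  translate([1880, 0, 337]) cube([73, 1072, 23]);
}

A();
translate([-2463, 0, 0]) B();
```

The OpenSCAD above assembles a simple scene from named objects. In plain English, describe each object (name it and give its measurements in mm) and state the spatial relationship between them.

A is a run of 4 identical solid stair steps. Each tread is 1156×293 mm and each step block is 163 mm high. Step 1 rests on the floor; step k is offset from step 1 by (k−1)×293 mm in y and (k−1)×163 mm in z.

B is a bed frame 2093 mm long (x) by 1072 mm wide (y). Four 68×68 mm corner posts, 378 mm tall, at the corners of the footprint. Four rails of 25 mm thickness and 139 mm height run between adjacent posts with their undersides at z = 198 mm, their outer faces flush with the outside of the frame (the two x-running rails run between the posts' inner faces; the two y-running rails run between the posts' inner faces). 13 slats, each 73 mm wide (x) and 23 mm thick, lie across the top of the two x-running rails, running the full 1072 mm width of the frame in y; the slats are evenly spaced along x between the inner faces of the end posts with equal gaps (rounded down to the nearest mm) at the −x end and between each pair — any rounding remainder accumulates at the +x end.

The bed frame is on the floor beside the staircase on its −x side.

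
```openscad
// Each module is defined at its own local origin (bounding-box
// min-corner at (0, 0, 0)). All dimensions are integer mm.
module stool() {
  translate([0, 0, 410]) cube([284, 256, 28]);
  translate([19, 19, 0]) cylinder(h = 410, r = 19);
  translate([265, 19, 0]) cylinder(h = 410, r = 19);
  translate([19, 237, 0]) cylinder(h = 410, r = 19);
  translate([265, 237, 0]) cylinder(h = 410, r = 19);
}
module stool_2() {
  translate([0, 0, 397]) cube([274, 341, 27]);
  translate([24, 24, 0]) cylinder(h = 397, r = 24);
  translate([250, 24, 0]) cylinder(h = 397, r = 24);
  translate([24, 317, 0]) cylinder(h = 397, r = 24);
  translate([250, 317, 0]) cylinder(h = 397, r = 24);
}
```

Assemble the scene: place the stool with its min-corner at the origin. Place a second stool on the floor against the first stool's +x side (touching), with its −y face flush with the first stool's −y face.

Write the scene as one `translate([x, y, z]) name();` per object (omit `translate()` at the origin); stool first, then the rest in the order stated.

stool();
translate([284, 0, 0]) stool_2();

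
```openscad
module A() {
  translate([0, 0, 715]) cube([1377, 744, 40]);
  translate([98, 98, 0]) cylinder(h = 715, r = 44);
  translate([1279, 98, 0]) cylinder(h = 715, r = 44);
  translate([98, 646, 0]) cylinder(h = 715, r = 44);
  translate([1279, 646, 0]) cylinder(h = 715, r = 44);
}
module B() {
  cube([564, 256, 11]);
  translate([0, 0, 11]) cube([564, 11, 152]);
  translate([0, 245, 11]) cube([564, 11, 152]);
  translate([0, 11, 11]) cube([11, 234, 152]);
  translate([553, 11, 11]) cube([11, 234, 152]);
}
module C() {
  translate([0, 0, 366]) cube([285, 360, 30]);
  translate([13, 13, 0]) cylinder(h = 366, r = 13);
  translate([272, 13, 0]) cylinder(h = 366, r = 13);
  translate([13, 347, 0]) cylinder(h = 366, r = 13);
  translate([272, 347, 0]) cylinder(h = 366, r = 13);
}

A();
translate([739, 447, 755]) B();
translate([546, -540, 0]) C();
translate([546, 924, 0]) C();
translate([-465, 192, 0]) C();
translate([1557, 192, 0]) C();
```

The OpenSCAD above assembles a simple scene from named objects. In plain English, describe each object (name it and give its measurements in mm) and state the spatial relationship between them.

A is a table with a 1377×744 mm rectangular top, 40 mm thick, top surface at z = 755 mm, supported by four round legs of 88 mm diameter, each leg's bounding box inset 54 mm from the nearest pair of top edges, running from the floor.

B is an open-topped rectangular box: outside dimensions 564×256×163 mm, with a uniform wall and base thickness of 11 mm. The base is a full 564×256 slab on the floor; four walls sit on top of the base. The front and back walls (the −y and +y sides) span the full width; the two side walls fit between them.

C is a four-legged stool. The seat is 285×360 mm, 30 mm thick, top at z = 396 mm. It stands on four round legs, each 26 mm in diameter, from z = 0 to the seat underside, each leg's axis is inset half a diameter from the nearest pair of seat edges (so the leg's bounding box is flush with the corner).

The open box is on top of the table. Four stools sit around the table at the −y, +y, −x, +x sides.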